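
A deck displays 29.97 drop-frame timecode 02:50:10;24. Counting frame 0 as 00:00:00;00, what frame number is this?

306018

As if non-drop at 30 labels/s: (2 × 3600 + 50 × 60 + 10) × 30 + 24 = 306324.
Minute boundaries passed: 170; those not divisible by 10: 170 − 17 = 153; dropped labels = 2 × 153 = 306.
Actual frame index = 306324 − 306 = 306018.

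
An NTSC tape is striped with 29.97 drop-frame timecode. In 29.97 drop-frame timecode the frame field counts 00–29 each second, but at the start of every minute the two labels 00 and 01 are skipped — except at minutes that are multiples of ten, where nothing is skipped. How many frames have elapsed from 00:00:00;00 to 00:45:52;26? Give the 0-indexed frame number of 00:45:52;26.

Complete 10-minute blocks: 4, each 17982 frames → 71928.
Remaining 5 whole minutes in the current block: 1800 + 4 × 1798 = 8992 frames.
Within the current minute: 52 × 30 + 26 − 2 = 1584 (labels ;00/;01 skipped at this minute). Total = 71928 + 8992 + 1584 = 82504.

82504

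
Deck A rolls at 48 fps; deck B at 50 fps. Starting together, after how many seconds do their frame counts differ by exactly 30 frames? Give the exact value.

15 seconds

The gap grows by |50 − 48| = 2 frames per second.
Time for a 30-frame gap: 30 ÷ (2) = 15 s.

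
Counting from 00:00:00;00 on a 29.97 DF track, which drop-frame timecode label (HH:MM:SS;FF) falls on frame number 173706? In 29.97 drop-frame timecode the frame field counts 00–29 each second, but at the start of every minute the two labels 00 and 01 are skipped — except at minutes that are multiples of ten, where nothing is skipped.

Each 10-minute DF block holds 10 × 60 × 30 − 9 × 2 = 17982 frames. 173706 ÷ 17982 → 9 full blocks, remainder 11868.
Within the partial block the first minute is 1800 frames and each further minute 1798, so 6 further minute boundaries passed. Total skipped labels = 18 × 9 + 2 × 6 = 174.
Non-drop label index = 173706 + 174 = 173880; at 30 labels/s that is 01:36:36:00, i.e. DF 01:36:36;00.

01:36:36;00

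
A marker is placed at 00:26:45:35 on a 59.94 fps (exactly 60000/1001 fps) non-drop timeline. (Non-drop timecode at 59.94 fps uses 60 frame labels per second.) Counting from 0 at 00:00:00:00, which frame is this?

frame 96335

Total seconds to the label: (0 × 3600 + 26 × 60 + 45) = 1605.
Frame index = 1605 × 60 + 35 = 96335.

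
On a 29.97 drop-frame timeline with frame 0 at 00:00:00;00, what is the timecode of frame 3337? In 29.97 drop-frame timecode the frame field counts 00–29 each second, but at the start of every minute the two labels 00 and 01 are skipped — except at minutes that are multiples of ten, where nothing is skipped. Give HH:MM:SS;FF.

Each 10-minute DF block holds 10 × 60 × 30 − 9 × 2 = 17982 frames. 3337 ÷ 17982 → 0 full blocks, remainder 3337.
Within the partial block the first minute is 1800 frames and each further minute 1798, so 1 further minute boundary passed. Total skipped labels = 18 × 0 + 2 × 1 = 2.
Non-drop label index = 3337 + 2 = 3339; at 30 labels/s that is 00:01:51:09, i.e. DF 00:01:51;09.

00:01:51;09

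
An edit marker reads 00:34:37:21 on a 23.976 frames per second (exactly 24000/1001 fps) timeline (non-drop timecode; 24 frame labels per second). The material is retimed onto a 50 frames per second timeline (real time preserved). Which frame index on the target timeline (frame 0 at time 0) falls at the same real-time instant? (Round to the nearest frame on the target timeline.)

frame 103998

Source frame index: (0×3600 + 34×60 + 37) × 24 + 21 = 49869.
Real time: 49869 / (24000/1001) = 16639623/8000 s.
Target frame: (16639623/8000) × (50) = 16639623/160 ≈ 103997.644 → 103998.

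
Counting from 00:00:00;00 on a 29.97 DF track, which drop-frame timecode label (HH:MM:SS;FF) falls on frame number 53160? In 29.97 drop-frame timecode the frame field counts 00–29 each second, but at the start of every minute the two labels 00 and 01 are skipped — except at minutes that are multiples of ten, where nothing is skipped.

00:29:33;24

Ten DF minutes hold 17982 frames, so frame 53160 lies in block 2 (frames 35964–53945) with 17196 frames into that block.
The block's first minute is 1800 frames and the rest 1798 each; 17196 frames reaches minute 9, so 2 × 18 + 9 × 2 = 54 labels have been skipped so far.
Adding those back, label number 53160 + 54 = 53214 at 30 labels/s is 1773 s + 24 f = 0 h 29 min 33 s frame 24, i.e. 00:29:33;24.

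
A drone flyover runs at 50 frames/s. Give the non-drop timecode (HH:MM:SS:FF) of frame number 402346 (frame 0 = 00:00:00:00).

02:14:06:46

402346 ÷ 50 = 8046 full seconds, remainder 46 frames.
8046 s = 2 h 14 min 6 s.
Timecode: 02:14:06:46.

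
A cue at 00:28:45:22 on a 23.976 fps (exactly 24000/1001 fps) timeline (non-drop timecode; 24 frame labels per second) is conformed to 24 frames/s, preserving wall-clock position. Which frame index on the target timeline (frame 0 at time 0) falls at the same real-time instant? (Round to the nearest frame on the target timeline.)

frame 41463

Source frame index: (0×3600 + 28×60 + 45) × 24 + 22 = 41422.
Real time: 41422 / (24000/1001) = 20731711/12000 s.
Target frame: (20731711/12000) × (24) = 20731711/500 ≈ 41463.422 → 41463.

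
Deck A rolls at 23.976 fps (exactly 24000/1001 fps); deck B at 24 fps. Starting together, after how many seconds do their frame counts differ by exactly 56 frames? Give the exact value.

7007/3 seconds

The gap grows by |24 − 24000/1001| = 24/1001 frames per second.
Time for a 56-frame gap: 56 ÷ (24/1001) = 7007/3 s.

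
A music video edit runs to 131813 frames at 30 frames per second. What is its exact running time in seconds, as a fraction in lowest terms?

131813/30 seconds

Running time = 131813 ÷ (30) = 131813 × 1/30 = 131813/30 s.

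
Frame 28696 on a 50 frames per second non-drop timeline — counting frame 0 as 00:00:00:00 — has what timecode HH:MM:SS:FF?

00:09:33:46

28696 ÷ 50 = 573 full seconds, remainder 46 frames.
573 s = 0 h 9 min 33 s.
Timecode: 00:09:33:46.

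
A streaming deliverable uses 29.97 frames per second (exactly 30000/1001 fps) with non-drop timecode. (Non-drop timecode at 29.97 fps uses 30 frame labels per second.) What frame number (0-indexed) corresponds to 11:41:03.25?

Total seconds to the label: (11 × 3600 + 41 × 60 + 3) = 42063.
Frame index = 42063 × 30 + 25 = 1261915.

frame 1261915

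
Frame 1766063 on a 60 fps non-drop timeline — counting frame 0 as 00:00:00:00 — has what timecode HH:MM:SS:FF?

1766063 ÷ 60 = 29434 full seconds, remainder 23 frames.
29434 s = 8 h 10 min 34 s.
Timecode: 08:10:34:23.

08:10:34:23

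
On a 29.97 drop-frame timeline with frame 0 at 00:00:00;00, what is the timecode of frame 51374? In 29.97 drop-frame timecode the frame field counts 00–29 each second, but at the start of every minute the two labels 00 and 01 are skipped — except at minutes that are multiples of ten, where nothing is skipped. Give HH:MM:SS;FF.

Ten DF minutes hold 17982 frames, so frame 51374 lies in block 2 (frames 35964–53945) with 15410 frames into that block.
The block's first minute is 1800 frames and the rest 1798 each; 15410 frames reaches minute 8, so 2 × 18 + 8 × 2 = 52 labels have been skipped so far.
Adding those back, label number 51374 + 52 = 51426 at 30 labels/s is 1714 s + 6 f = 0 h 28 min 34 s frame 6, i.e. 00:28:34;06.

00:28:34;06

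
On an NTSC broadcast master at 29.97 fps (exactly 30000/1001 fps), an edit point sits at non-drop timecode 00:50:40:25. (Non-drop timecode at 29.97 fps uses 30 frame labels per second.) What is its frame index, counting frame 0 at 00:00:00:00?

frame 91225

Total seconds to the label: (0 × 3600 + 50 × 60 + 40) = 3040.
Frame index = 3040 × 30 + 25 = 91225.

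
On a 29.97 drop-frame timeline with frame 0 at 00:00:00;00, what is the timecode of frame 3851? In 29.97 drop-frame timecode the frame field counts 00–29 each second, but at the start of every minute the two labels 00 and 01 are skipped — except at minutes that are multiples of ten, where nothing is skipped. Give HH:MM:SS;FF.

00:02:08;15

Ten DF minutes hold 17982 frames, so frame 3851 lies in block 0 (frames 0–17981) with 3851 frames into that block.
The block's first minute is 1800 frames and the rest 1798 each; 3851 frames reaches minute 2, so 0 × 18 + 2 × 2 = 4 labels have been skipped so far.
Adding those back, label number 3851 + 4 = 3855 at 30 labels/s is 128 s + 15 f = 0 h 2 min 8 s frame 15, i.e. 00:02:08;15.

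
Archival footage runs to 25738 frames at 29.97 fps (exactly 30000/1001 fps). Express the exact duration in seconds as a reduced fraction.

12881869/15000 seconds

Running time = 25738 ÷ (30000/1001) = 25738 × 1001/30000 = 12881869/15000 s.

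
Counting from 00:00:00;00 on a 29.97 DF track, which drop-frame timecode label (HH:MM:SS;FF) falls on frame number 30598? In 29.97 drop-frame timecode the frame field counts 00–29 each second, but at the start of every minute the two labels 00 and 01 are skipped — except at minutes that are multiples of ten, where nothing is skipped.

Each 10-minute DF block holds 10 × 60 × 30 − 9 × 2 = 17982 frames. 30598 ÷ 17982 → 1 full block, remainder 12616.
Within the partial block the first minute is 1800 frames and each further minute 1798, so 7 further minute boundaries passed. Total skipped labels = 18 × 1 + 2 × 7 = 32.
Non-drop label index = 30598 + 32 = 30630; at 30 labels/s that is 00:17:01:00, i.e. DF 00:17:01;00.

00:17:01;00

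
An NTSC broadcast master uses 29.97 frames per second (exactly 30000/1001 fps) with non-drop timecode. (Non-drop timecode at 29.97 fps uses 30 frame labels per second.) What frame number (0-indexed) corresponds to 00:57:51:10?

Total seconds to the label: (0 × 3600 + 57 × 60 + 51) = 3471.
Frame index = 3471 × 30 + 10 = 104140.

104140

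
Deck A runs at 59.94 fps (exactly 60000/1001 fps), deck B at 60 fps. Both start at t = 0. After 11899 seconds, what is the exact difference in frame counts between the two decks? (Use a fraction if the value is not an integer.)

A emits 60000/1001 × 11899 = 713940000/1001 frames; B emits 60 × 11899 = 713940.
Difference = 713940/1001 frames (≈ 713.2268); B is ahead of A.

713940/1001 frames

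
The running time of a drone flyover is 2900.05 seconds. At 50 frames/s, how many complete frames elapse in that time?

145002 frames

Frames = 2900.05 × 50 = 290005/2 ≈ 145002.5000.
Complete frames: 145002.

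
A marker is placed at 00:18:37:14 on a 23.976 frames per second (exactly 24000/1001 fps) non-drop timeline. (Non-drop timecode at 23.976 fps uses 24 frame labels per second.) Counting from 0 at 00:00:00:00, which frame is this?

Total seconds to the label: (0 × 3600 + 18 × 60 + 37) = 1117.
Frame index = 1117 × 24 + 14 = 26822.

frame 26822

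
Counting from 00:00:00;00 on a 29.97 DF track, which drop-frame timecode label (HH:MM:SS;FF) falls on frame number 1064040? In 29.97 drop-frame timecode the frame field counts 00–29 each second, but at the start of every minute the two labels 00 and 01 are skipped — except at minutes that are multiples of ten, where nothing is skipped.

Ten DF minutes hold 17982 frames, so frame 1064040 lies in block 59 (frames 1060938–1078919) with 3102 frames into that block.
The block's first minute is 1800 frames and the rest 1798 each; 3102 frames reaches minute 1, so 59 × 18 + 1 × 2 = 1064 labels have been skipped so far.
Adding those back, label number 1064040 + 1064 = 1065104 at 30 labels/s is 35503 s + 14 f = 9 h 51 min 43 s frame 14, i.e. 09:51:43;14.

09:51:43;14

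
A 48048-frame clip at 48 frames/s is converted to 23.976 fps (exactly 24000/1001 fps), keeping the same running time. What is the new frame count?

Target frames = source frames × (target rate / source rate) = 48048 × (24000/1001)/(48) = 48048 × 500/1001 = 24000.

24000 frames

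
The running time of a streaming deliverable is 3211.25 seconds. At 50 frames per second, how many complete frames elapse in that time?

160562 frames

Frames = 3211.25 × 50 = 321125/2 ≈ 160562.5000.
Complete frames: 160562.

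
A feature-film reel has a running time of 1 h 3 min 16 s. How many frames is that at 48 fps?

1 h 3 min 16 s = 3796 s.
Frames = 3796 × 48 = 182208.

182208 frames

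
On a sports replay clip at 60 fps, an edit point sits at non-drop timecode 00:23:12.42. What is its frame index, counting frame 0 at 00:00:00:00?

frame 83562

Total seconds to the label: (0 × 3600 + 23 × 60 + 12) = 1392.
Frame index = 1392 × 60 + 42 = 83562.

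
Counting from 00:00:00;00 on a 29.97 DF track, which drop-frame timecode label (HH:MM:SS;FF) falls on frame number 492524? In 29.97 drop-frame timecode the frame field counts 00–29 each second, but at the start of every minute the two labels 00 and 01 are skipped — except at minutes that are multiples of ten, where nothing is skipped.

Each 10-minute DF block holds 10 × 60 × 30 − 9 × 2 = 17982 frames. 492524 ÷ 17982 → 27 full blocks, remainder 7010.
Within the partial block the first minute is 1800 frames and each further minute 1798, so 3 further minute boundaries passed. Total skipped labels = 18 × 27 + 2 × 3 = 492.
Non-drop label index = 492524 + 492 = 493016; at 30 labels/s that is 04:33:53:26, i.e. DF 04:33:53;26.

04:33:53;26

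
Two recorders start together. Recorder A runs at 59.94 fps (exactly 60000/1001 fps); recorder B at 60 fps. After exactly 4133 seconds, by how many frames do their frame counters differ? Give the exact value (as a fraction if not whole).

A emits 60000/1001 × 4133 = 247980000/1001 frames; B emits 60 × 4133 = 247980.
Difference = 247980/1001 frames (≈ 247.7323); B is ahead of A.

247980/1001 frames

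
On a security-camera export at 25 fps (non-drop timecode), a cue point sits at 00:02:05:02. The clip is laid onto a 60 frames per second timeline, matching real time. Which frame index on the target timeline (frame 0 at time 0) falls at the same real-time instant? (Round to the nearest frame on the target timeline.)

Source frame index: (0×3600 + 2×60 + 5) × 25 + 2 = 3127.
Real time: 3127 / (25) = 3127/25 s.
Target frame: (3127/25) × (60) = 37524/5 ≈ 7504.800 → 7505.

frame 7505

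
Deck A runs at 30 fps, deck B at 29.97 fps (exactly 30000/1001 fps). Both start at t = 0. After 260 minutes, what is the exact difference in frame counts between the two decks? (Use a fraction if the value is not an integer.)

36000/77 frames

260 min = 15600 s.
A emits 30 × 15600 = 468000 frames; B emits 30000/1001 × 15600 = 36000000/77.
Difference = 36000/77 frames (≈ 467.5325); B is behind A.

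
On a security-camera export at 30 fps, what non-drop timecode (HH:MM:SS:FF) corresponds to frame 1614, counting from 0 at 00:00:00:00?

00:00:53:24

1614 ÷ 30 = 53 full seconds, remainder 24 frames.
53 s = 0 h 0 min 53 s.
Timecode: 00:00:53:24.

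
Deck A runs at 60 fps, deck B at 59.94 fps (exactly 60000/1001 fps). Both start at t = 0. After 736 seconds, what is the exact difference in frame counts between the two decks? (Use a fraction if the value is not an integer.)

A emits 60 × 736 = 44160 frames; B emits 60000/1001 × 736 = 44160000/1001.
Difference = 44160/1001 frames (≈ 44.1159); B is behind A.

44160/1001 frames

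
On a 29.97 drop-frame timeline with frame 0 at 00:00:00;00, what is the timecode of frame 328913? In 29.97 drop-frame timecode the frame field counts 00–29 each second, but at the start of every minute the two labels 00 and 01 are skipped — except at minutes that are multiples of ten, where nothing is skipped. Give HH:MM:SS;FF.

Each 10-minute DF block holds 10 × 60 × 30 − 9 × 2 = 17982 frames. 328913 ÷ 17982 → 18 full blocks, remainder 5237.
Within the partial block the first minute is 1800 frames and each further minute 1798, so 2 further minute boundaries passed. Total skipped labels = 18 × 18 + 2 × 2 = 328.
Non-drop label index = 328913 + 328 = 329241; at 30 labels/s that is 03:02:54:21, i.e. DF 03:02:54;21.

03:02:54;21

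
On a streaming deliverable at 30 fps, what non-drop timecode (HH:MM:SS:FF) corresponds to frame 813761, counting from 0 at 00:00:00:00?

813761 ÷ 30 = 27125 full seconds, remainder 11 frames.
27125 s = 7 h 32 min 5 s.
Timecode: 07:32:05:11.

07:32:05:11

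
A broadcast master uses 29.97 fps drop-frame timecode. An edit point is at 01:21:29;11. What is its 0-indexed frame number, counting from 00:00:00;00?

146535

As if non-drop at 30 labels/s: (1 × 3600 + 21 × 60 + 29) × 30 + 11 = 146681.
Minute boundaries passed: 81; those not divisible by 10: 81 − 8 = 73; dropped labels = 2 × 73 = 146.
Actual frame index = 146681 − 146 = 146535.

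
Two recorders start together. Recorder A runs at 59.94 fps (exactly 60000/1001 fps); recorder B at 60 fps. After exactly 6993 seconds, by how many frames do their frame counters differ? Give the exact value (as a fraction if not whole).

59940/143 frames

A emits 60000/1001 × 6993 = 59940000/143 frames; B emits 60 × 6993 = 419580.
Difference = 59940/143 frames (≈ 419.1608); B is ahead of A.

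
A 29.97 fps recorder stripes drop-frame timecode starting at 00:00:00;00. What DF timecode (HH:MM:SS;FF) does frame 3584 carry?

Each 10-minute DF block holds 10 × 60 × 30 − 9 × 2 = 17982 frames. 3584 ÷ 17982 → 0 full blocks, remainder 3584.
Within the partial block the first minute is 1800 frames and each further minute 1798, so 1 further minute boundary passed. Total skipped labels = 18 × 0 + 2 × 1 = 2.
Non-drop label index = 3584 + 2 = 3586; at 30 labels/s that is 00:01:59:16, i.e. DF 00:01:59;16.

00:01:59;16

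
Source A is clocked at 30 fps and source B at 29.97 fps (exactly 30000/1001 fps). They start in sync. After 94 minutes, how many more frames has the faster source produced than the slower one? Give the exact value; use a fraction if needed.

94 min = 5640 s.
A emits 30 × 5640 = 169200 frames; B emits 30000/1001 × 5640 = 169200000/1001.
Difference = 169200/1001 frames (≈ 169.0310); B is behind A.

169200/1001 frames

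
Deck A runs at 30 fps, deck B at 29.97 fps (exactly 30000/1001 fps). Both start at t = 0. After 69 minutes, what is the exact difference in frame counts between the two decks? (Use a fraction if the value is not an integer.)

124200/1001 frames

69 min = 4140 s.
A emits 30 × 4140 = 124200 frames; B emits 30000/1001 × 4140 = 124200000/1001.
Difference = 124200/1001 frames (≈ 124.0759); B is behind A.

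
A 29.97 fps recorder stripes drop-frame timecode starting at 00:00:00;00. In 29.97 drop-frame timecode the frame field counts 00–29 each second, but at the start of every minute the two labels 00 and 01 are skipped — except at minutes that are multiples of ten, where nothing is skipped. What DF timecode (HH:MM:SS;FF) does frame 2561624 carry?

Each 10-minute DF block holds 10 × 60 × 30 − 9 × 2 = 17982 frames. 2561624 ÷ 17982 → 142 full blocks, remainder 8180.
Within the partial block the first minute is 1800 frames and each further minute 1798, so 4 further minute boundaries passed. Total skipped labels = 18 × 142 + 2 × 4 = 2564.
Non-drop label index = 2561624 + 2564 = 2564188; at 30 labels/s that is 23:44:32:28, i.e. DF 23:44:32;28.

23:44:32;28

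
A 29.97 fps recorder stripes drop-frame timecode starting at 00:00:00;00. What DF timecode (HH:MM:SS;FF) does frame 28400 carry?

Ten DF minutes hold 17982 frames, so frame 28400 lies in block 1 (frames 17982–35963) with 10418 frames into that block.
The block's first minute is 1800 frames and the rest 1798 each; 10418 frames reaches minute 5, so 1 × 18 + 5 × 2 = 28 labels have been skipped so far.
Adding those back, label number 28400 + 28 = 28428 at 30 labels/s is 947 s + 18 f = 0 h 15 min 47 s frame 18, i.e. 00:15:47;18.

00:15:47;18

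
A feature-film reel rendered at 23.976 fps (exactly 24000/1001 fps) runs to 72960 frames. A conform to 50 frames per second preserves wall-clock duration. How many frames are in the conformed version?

152152 frames

Target frames = source frames × (target rate / source rate) = 72960 × (50)/(24000/1001) = 72960 × 1001/480 = 152152.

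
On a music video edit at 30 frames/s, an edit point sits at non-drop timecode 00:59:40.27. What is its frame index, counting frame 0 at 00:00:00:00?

Total seconds to the label: (0 × 3600 + 59 × 60 + 40) = 3580.
Frame index = 3580 × 30 + 27 = 107427.

frame 107427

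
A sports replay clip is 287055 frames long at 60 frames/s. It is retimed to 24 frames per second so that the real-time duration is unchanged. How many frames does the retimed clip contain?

114822 frames

Target frames = source frames × (target rate / source rate) = 287055 × (24)/(60) = 287055 × 2/5 = 114822.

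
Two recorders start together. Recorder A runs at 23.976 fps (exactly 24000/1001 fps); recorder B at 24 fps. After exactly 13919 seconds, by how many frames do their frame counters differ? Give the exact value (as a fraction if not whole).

334056/1001 frames

A emits 24000/1001 × 13919 = 334056000/1001 frames; B emits 24 × 13919 = 334056.
Difference = 334056/1001 frames (≈ 333.7223); B is ahead of A.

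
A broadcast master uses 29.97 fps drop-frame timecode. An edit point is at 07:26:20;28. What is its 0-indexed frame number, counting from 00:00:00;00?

802624

Complete 10-minute blocks: 44, each 17982 frames → 791208.
Remaining 6 whole minutes in the current block: 1800 + 5 × 1798 = 10790 frames.
Within the current minute: 20 × 30 + 28 − 2 = 626 (labels ;00/;01 skipped at this minute). Total = 791208 + 10790 + 626 = 802624.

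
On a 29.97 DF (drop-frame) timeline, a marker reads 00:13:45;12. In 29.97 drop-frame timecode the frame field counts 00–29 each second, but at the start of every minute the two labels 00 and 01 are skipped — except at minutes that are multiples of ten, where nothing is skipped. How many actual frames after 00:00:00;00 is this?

24738

As if non-drop at 30 labels/s: (0 × 3600 + 13 × 60 + 45) × 30 + 12 = 24762.
Minute boundaries passed: 13; those not divisible by 10: 13 − 1 = 12; dropped labels = 2 × 12 = 24.
Actual frame index = 24762 − 24 = 24738.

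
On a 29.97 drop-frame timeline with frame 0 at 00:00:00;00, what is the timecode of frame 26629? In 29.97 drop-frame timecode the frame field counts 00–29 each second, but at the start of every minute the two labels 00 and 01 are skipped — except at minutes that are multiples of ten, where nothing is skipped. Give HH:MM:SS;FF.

Each 10-minute DF block holds 10 × 60 × 30 − 9 × 2 = 17982 frames. 26629 ÷ 17982 → 1 full block, remainder 8647.
Within the partial block the first minute is 1800 frames and each further minute 1798, so 4 further minute boundaries passed. Total skipped labels = 18 × 1 + 2 × 4 = 26.
Non-drop label index = 26629 + 26 = 26655; at 30 labels/s that is 00:14:48:15, i.e. DF 00:14:48;15.

00:14:48;15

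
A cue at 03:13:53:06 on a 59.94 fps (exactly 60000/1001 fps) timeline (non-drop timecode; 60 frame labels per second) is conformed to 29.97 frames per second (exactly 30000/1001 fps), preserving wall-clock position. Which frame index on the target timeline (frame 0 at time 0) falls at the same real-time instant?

frame 348993

Source frame index: (3×3600 + 13×60 + 53) × 60 + 6 = 697986.
Real time: 697986 / (60000/1001) = 116447331/10000 s.
Target frame: (116447331/10000) × (30000/1001) = 348993.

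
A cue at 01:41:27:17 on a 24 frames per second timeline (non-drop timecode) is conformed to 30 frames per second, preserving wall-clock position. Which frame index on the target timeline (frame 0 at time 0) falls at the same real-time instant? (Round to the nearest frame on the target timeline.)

frame 182631

Source frame index: (1×3600 + 41×60 + 27) × 24 + 17 = 146105.
Real time: 146105 / (24) = 146105/24 s.
Target frame: (146105/24) × (30) = 730525/4 ≈ 182631.250 → 182631.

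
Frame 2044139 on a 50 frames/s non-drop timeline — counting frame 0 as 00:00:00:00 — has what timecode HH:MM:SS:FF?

11:21:22:39

2044139 ÷ 50 = 40882 full seconds, remainder 39 frames.
40882 s = 11 h 21 min 22 s.
Timecode: 11:21:22:39.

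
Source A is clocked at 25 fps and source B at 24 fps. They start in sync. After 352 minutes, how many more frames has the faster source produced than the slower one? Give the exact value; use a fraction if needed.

21120 frames

352 min = 21120 s.
A emits 25 × 21120 = 528000 frames; B emits 24 × 21120 = 506880.
Difference = 21120 frames; B is behind A.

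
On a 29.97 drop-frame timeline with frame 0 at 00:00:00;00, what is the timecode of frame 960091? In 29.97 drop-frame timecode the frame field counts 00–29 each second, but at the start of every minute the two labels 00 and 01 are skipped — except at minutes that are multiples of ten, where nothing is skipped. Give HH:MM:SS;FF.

08:53:55;01

Each 10-minute DF block holds 10 × 60 × 30 − 9 × 2 = 17982 frames. 960091 ÷ 17982 → 53 full blocks, remainder 7045.
Within the partial block the first minute is 1800 frames and each further minute 1798, so 3 further minute boundaries passed. Total skipped labels = 18 × 53 + 2 × 3 = 960.
Non-drop label index = 960091 + 960 = 961051; at 30 labels/s that is 08:53:55:01, i.e. DF 08:53:55;01.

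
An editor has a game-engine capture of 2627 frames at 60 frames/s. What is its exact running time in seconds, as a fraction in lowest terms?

Running time = 2627 ÷ (60) = 2627 × 1/60 = 2627/60 s.

2627/60 seconds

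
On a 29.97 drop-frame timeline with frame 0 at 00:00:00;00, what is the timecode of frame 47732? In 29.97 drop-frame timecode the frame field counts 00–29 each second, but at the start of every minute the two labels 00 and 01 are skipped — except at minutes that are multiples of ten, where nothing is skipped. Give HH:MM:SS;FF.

Each 10-minute DF block holds 10 × 60 × 30 − 9 × 2 = 17982 frames. 47732 ÷ 17982 → 2 full blocks, remainder 11768.
Within the partial block the first minute is 1800 frames and each further minute 1798, so 6 further minute boundaries passed. Total skipped labels = 18 × 2 + 2 × 6 = 48.
Non-drop label index = 47732 + 48 = 47780; at 30 labels/s that is 00:26:32:20, i.e. DF 00:26:32;20.

00:26:32;20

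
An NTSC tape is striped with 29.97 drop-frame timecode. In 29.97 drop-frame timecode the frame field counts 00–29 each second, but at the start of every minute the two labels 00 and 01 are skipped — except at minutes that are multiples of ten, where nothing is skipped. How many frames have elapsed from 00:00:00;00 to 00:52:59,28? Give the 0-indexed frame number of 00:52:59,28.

95304

Complete 10-minute blocks: 5, each 17982 frames → 89910.
Remaining 2 whole minutes in the current block: 1800 + 1 × 1798 = 3598 frames.
Within the current minute: 59 × 30 + 28 − 2 = 1796 (labels ;00/;01 skipped at this minute). Total = 89910 + 3598 + 1796 = 95304.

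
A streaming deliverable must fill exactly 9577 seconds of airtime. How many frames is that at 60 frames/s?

Frames = 9577 × 60 = 574620.

574620 frames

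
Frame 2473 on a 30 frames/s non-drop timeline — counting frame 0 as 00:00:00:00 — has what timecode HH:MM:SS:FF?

00:01:22:13

2473 ÷ 30 = 82 full seconds, remainder 13 frames.
82 s = 0 h 1 min 22 s.
Timecode: 00:01:22:13.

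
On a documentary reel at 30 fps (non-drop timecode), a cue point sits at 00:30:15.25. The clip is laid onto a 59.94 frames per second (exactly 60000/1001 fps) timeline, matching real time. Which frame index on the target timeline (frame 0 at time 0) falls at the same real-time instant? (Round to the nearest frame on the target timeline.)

Source frame index: (0×3600 + 30×60 + 15) × 30 + 25 = 54475.
Real time: 54475 / (30) = 10895/6 s.
Target frame: (10895/6) × (60000/1001) = 108950000/1001 ≈ 108841.159 → 108841.

frame 108841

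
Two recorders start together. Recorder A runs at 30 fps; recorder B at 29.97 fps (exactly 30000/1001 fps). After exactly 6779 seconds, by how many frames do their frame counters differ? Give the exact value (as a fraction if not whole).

203370/1001 frames

A emits 30 × 6779 = 203370 frames; B emits 30000/1001 × 6779 = 203370000/1001.
Difference = 203370/1001 frames (≈ 203.1668); B is behind A.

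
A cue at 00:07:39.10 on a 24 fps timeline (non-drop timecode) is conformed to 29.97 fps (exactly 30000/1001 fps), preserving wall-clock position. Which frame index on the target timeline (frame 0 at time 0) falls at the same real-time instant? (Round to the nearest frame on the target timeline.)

Source frame index: (0×3600 + 7×60 + 39) × 24 + 10 = 11026.
Real time: 11026 / (24) = 5513/12 s.
Target frame: (5513/12) × (30000/1001) = 13782500/1001 ≈ 13768.731 → 13769.

frame 13769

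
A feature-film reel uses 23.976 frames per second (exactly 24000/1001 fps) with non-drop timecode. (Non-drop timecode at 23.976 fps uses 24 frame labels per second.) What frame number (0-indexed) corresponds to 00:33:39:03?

Total seconds to the label: (0 × 3600 + 33 × 60 + 39) = 2019.
Frame index = 2019 × 24 + 3 = 48459.

frame 48459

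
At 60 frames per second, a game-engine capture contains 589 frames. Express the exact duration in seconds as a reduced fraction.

589/60 seconds

Running time = 589 ÷ (60) = 589 × 1/60 = 589/60 s.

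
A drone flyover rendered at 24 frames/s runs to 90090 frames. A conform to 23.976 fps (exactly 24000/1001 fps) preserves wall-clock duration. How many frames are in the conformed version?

Target frames = source frames × (target rate / source rate) = 90090 × (24000/1001)/(24) = 90090 × 1000/1001 = 90000.

90000 frames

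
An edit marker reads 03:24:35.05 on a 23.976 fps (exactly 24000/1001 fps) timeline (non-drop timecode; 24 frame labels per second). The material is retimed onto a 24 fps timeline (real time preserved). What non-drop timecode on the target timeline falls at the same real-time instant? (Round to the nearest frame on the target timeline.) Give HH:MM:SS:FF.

03:24:47:12

Source frame index: (3×3600 + 24×60 + 35) × 24 + 5 = 294605.
Real time: 294605 / (24000/1001) = 58979921/4800 s.
Target frame: (58979921/4800) × (24) = 58979921/200 ≈ 294899.605 → 294900.
At 24 labels/s: frame 294900 → 03:24:47:12.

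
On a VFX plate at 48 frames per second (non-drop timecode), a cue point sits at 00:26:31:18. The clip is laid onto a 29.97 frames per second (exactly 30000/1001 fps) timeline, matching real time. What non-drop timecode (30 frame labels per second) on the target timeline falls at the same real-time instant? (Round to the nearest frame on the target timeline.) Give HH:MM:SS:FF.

00:26:29:24

Source frame index: (0×3600 + 26×60 + 31) × 48 + 18 = 76386.
Real time: 76386 / (48) = 12731/8 s.
Target frame: (12731/8) × (30000/1001) = 47741250/1001 ≈ 47693.556 → 47694.
At 30 labels/s: frame 47694 → 00:26:29:24.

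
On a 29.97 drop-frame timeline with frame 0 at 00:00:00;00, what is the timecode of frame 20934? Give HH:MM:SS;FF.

00:11:38;14

Each 10-minute DF block holds 10 × 60 × 30 − 9 × 2 = 17982 frames. 20934 ÷ 17982 → 1 full block, remainder 2952.
Within the partial block the first minute is 1800 frames and each further minute 1798, so 1 further minute boundary passed. Total skipped labels = 18 × 1 + 2 × 1 = 20.
Non-drop label index = 20934 + 20 = 20954; at 30 labels/s that is 00:11:38:14, i.e. DF 00:11:38;14.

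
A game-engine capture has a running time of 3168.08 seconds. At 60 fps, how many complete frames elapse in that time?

190084 frames

Frames = 3168.08 × 60 = 950424/5 ≈ 190084.8000.
Complete frames: 190084.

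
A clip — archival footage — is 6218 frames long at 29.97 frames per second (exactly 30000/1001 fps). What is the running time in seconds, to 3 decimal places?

Running time = 6218 × 1001/30000 = 3112109/15000 s ≈ 207.474 s.

207.474 seconds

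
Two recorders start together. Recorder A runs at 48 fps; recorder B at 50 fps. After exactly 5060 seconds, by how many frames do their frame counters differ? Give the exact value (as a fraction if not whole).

A emits 48 × 5060 = 242880 frames; B emits 50 × 5060 = 253000.
Difference = 10120 frames; B is ahead of A.

10120 frames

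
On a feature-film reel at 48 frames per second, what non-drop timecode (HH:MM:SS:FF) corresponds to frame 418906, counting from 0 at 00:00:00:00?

02:25:27:10

418906 ÷ 48 = 8727 full seconds, remainder 10 frames.
8727 s = 2 h 25 min 27 s.
Timecode: 02:25:27:10.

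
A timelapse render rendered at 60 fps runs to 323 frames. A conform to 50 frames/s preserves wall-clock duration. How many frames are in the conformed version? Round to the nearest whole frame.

269 frames

Frames at target rate = 323 × (50) / (60) = 1615/6 ≈ 269.167.
Nearest whole frame: 269.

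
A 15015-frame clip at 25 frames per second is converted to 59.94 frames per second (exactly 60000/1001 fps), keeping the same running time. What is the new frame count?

36000 frames

Target frames = source frames × (target rate / source rate) = 15015 × (60000/1001)/(25) = 15015 × 2400/1001 = 36000.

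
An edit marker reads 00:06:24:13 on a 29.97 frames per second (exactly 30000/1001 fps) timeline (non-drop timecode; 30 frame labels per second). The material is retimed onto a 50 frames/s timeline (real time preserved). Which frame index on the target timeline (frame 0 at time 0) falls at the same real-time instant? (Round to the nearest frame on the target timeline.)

frame 19241

Source frame index: (0×3600 + 6×60 + 24) × 30 + 13 = 11533.
Real time: 11533 / (30000/1001) = 11544533/30000 s.
Target frame: (11544533/30000) × (50) = 11544533/600 ≈ 19240.888 → 19241.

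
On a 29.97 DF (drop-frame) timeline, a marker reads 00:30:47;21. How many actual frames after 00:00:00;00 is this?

55377

Complete 10-minute blocks: 3, each 17982 frames → 53946.
Remaining 0 whole minutes in the current block: 0 frames.
Within the current minute: 47 × 30 + 21 = 1431. Total = 53946 + 0 + 1431 = 55377.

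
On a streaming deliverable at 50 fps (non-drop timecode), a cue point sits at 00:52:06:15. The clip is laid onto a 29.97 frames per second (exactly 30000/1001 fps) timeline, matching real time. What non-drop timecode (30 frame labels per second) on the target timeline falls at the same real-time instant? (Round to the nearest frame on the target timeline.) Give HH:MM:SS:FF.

Source frame index: (0×3600 + 52×60 + 6) × 50 + 15 = 156315.
Real time: 156315 / (50) = 31263/10 s.
Target frame: (31263/10) × (30000/1001) = 93789000/1001 ≈ 93695.305 → 93695.
At 30 labels/s: frame 93695 → 00:52:03:05.

00:52:03:05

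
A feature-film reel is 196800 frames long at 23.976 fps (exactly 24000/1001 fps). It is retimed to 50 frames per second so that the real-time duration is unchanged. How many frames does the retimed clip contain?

410410 frames

Target frames = source frames × (target rate / source rate) = 196800 × (50)/(24000/1001) = 196800 × 1001/480 = 410410.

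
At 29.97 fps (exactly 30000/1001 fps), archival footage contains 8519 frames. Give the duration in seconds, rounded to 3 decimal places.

284.251 seconds

Running time = 8519 × 1001/30000 = 8527519/30000 s ≈ 284.251 s.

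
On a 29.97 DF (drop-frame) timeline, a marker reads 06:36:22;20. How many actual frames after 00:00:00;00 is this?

712766

As if non-drop at 30 labels/s: (6 × 3600 + 36 × 60 + 22) × 30 + 20 = 713480.
Minute boundaries passed: 396; those not divisible by 10: 396 − 39 = 357; dropped labels = 2 × 357 = 714.
Actual frame index = 713480 − 714 = 712766.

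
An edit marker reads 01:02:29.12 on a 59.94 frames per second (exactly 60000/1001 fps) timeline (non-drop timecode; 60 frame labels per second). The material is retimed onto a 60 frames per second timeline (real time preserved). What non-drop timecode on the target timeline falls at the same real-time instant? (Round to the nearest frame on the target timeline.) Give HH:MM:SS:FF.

Source frame index: (1×3600 + 2×60 + 29) × 60 + 12 = 224952.
Real time: 224952 / (60000/1001) = 9382373/2500 s.
Target frame: (9382373/2500) × (60) = 28147119/125 ≈ 225176.952 → 225177.
At 60 labels/s: frame 225177 → 01:02:32:57.

01:02:32:57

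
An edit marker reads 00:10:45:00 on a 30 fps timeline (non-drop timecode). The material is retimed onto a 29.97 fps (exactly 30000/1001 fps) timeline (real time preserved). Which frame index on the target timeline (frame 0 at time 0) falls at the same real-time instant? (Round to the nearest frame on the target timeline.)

frame 19331

Source frame index: (0×3600 + 10×60 + 45) × 30 + 0 = 19350.
Real time: 19350 / (30) = 645 s.
Target frame: (645) × (30000/1001) = 19350000/1001 ≈ 19330.669 → 19331.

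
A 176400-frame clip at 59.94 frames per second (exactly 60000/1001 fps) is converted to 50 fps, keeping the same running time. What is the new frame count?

147147 frames

Target frames = source frames × (target rate / source rate) = 176400 × (50)/(60000/1001) = 176400 × 1001/1200 = 147147.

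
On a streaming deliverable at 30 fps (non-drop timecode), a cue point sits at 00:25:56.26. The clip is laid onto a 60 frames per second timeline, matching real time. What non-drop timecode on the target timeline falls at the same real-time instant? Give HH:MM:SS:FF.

Source frame index: (0×3600 + 25×60 + 56) × 30 + 26 = 46706.
Real time: 46706 / (30) = 23353/15 s.
Target frame: (23353/15) × (60) = 93412.
At 60 labels/s: frame 93412 → 00:25:56:52.

00:25:56:52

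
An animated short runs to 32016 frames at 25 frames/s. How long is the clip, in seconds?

1280.64 seconds

Running time = 32016 / (25) = 1280.64 s.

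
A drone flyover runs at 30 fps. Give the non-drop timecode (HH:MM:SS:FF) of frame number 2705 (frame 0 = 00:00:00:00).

00:01:30:05

2705 ÷ 30 = 90 full seconds, remainder 5 frames.
90 s = 0 h 1 min 30 s.
Timecode: 00:01:30:05.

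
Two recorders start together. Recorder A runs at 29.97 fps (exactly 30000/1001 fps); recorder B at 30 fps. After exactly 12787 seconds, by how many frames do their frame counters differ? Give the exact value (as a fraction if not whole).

A emits 30000/1001 × 12787 = 383610000/1001 frames; B emits 30 × 12787 = 383610.
Difference = 383610/1001 frames (≈ 383.2268); B is ahead of A.

383610/1001 frames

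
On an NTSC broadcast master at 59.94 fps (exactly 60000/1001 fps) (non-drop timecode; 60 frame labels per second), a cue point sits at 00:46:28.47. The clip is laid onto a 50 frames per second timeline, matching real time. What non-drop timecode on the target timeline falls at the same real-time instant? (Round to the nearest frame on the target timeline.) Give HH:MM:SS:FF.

00:46:31:29

Source frame index: (0×3600 + 46×60 + 28) × 60 + 47 = 167327.
Real time: 167327 / (60000/1001) = 167494327/60000 s.
Target frame: (167494327/60000) × (50) = 167494327/1200 ≈ 139578.606 → 139579.
At 50 labels/s: frame 139579 → 00:46:31:29.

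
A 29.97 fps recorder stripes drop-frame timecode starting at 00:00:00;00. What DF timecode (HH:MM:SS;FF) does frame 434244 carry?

Ten DF minutes hold 17982 frames, so frame 434244 lies in block 24 (frames 431568–449549) with 2676 frames into that block.
The block's first minute is 1800 frames and the rest 1798 each; 2676 frames reaches minute 1, so 24 × 18 + 1 × 2 = 434 labels have been skipped so far.
Adding those back, label number 434244 + 434 = 434678 at 30 labels/s is 14489 s + 8 f = 4 h 1 min 29 s frame 8, i.e. 04:01:29;08.

04:01:29;08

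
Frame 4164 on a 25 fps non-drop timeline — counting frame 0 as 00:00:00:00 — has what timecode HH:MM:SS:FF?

00:02:46:14

4164 ÷ 25 = 166 full seconds, remainder 14 frames.
166 s = 0 h 2 min 46 s.
Timecode: 00:02:46:14.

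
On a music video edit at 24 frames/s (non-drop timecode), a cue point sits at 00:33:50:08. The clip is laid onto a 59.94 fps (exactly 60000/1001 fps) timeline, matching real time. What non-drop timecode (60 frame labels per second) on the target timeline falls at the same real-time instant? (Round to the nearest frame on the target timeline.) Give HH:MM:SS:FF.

00:33:48:18

Source frame index: (0×3600 + 33×60 + 50) × 24 + 8 = 48728.
Real time: 48728 / (24) = 6091/3 s.
Target frame: (6091/3) × (60000/1001) = 121820000/1001 ≈ 121698.302 → 121698.
At 60 labels/s: frame 121698 → 00:33:48:18.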